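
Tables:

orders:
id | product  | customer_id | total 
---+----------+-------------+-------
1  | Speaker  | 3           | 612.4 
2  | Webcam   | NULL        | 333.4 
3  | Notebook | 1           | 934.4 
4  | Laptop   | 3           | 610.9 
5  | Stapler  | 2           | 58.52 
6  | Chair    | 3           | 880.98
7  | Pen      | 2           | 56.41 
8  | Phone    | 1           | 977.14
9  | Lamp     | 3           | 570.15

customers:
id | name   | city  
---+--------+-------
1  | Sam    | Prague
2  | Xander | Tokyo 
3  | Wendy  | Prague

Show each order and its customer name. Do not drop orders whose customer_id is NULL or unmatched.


LEFT JOIN keeps every row from orders (the left table); where customer_id has no match in customers, the customer columns become NULL. Walk through each order:
  - order 1 (Speaker): customer_id=3 -> matches Wendy
  - order 2 (Webcam): customer_id=NULL, no match -> kept with NULL
  - order 3 (Notebook): customer_id=1 -> matches Sam
  - order 4 (Laptop): customer_id=3 -> matches Wendy
  - order 5 (Stapler): customer_id=2 -> matches Xander
  - order 6 (Chair): customer_id=3 -> matches Wendy
  - order 7 (Pen): customer_id=2 -> matches Xander
  - order 8 (Phone): customer_id=1 -> matches Sam
  - order 9 (Lamp): customer_id=3 -> matches Wendy
All 9 rows appear; 1 has NULL customer.

SQL:
SELECT a.product, b.name AS customer
FROM orders a
LEFT JOIN customers b ON a.customer_id = b.id

Result:
product  | customer
---------+---------
Speaker  | Wendy   
Webcam   | NULL    
Notebook | Sam     
Laptop   | Wendy   
Stapler  | Xander  
Chair    | Wendy   
Pen      | Xander  
Phone    | Sam     
Lamp     | Wendy   


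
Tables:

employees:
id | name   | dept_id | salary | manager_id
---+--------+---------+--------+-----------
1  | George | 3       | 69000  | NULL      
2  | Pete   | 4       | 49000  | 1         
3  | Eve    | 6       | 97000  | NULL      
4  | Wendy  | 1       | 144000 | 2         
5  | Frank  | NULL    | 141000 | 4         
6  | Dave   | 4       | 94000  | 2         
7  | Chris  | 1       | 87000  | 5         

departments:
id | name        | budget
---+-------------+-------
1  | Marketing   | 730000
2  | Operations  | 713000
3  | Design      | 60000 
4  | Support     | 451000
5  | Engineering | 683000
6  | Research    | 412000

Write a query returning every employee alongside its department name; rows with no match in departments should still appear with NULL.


LEFT JOIN keeps every row from employees (the left table); where dept_id has no match in departments, the department columns become NULL. Walk through each employee:
  - employee 1 (George): dept_id=3 -> matches Design
  - employee 2 (Pete): dept_id=4 -> matches Support
  - employee 3 (Eve): dept_id=6 -> matches Research
  - employee 4 (Wendy): dept_id=1 -> matches Marketing
  - employee 5 (Frank): dept_id=NULL, no match -> kept with NULL
  - employee 6 (Dave): dept_id=4 -> matches Support
  - employee 7 (Chris): dept_id=1 -> matches Marketing
All 7 rows appear; 1 has NULL department.

SQL:
SELECT a.name, b.name AS department
FROM employees a
LEFT JOIN departments b ON a.dept_id = b.id

Result:
name   | department
-------+-----------
George | Design    
Pete   | Support   
Eve    | Research  
Wendy  | Marketing 
Frank  | NULL      
Dave   | Support   
Chris  | Marketing 


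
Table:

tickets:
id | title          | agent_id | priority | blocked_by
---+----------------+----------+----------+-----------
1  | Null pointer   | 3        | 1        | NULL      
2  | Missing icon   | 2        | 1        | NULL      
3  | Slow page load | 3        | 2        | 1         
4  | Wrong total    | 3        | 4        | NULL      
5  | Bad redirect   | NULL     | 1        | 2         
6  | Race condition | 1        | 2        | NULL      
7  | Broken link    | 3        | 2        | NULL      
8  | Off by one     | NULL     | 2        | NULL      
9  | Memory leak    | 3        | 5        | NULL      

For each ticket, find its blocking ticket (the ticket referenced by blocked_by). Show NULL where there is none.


This is a self-join: tickets is joined to a second copy of itself, matching each row's blocked_by to another row's id. Use LEFT JOIN so rows with blocked_by=NULL are kept.
  - ticket 1 (Null pointer): blocked_by=NULL -> NULL
  - ticket 2 (Missing icon): blocked_by=NULL -> NULL
  - ticket 3 (Slow page load): blocked_by=1 -> Null pointer
  - ticket 4 (Wrong total): blocked_by=NULL -> NULL
  - ticket 5 (Bad redirect): blocked_by=2 -> Missing icon
  - ticket 6 (Race condition): blocked_by=NULL -> NULL
  - ticket 7 (Broken link): blocked_by=NULL -> NULL
  - ticket 8 (Off by one): blocked_by=NULL -> NULL
  - ticket 9 (Memory leak): blocked_by=NULL -> NULL

SQL:
SELECT a.title AS item, b.title AS blocked_by
FROM tickets a
LEFT JOIN tickets b ON a.blocked_by = b.id

Result:
item           | blocked_by  
---------------+-------------
Null pointer   | NULL        
Missing icon   | NULL        
Slow page load | Null pointer
Wrong total    | NULL        
Bad redirect   | Missing icon
Race condition | NULL        
Broken link    | NULL        
Off by one     | NULL        
Memory leak    | NULL        


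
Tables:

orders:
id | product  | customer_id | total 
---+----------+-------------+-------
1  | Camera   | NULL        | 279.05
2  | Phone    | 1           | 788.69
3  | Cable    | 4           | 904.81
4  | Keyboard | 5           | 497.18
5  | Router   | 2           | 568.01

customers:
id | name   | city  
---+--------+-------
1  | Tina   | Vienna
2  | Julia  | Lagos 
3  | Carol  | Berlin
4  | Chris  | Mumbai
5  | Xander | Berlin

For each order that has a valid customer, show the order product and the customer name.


INNER JOIN keeps only orders rows whose customer_id matches an id in customers. Walk through each order:
  - order 1 (Camera): customer_id=NULL, no match -> dropped
  - order 2 (Phone): customer_id=1 -> matches Tina
  - order 3 (Cable): customer_id=4 -> matches Chris
  - order 4 (Keyboard): customer_id=5 -> matches Xander
  - order 5 (Router): customer_id=2 -> matches Julia
So 1 of 5 rows is dropped.

SQL:
SELECT a.product, b.name AS customer
FROM orders a
INNER JOIN customers b ON a.customer_id = b.id

Result:
product  | customer
---------+---------
Phone    | Tina    
Cable    | Chris   
Keyboard | Xander  
Router   | Julia   


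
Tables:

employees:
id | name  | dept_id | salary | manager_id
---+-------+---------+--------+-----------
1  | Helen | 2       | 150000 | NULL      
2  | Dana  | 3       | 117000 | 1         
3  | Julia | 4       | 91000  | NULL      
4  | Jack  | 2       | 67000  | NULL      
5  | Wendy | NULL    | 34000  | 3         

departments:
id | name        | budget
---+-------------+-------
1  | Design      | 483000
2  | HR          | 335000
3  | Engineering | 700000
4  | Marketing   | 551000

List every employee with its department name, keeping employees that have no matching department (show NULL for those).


LEFT JOIN keeps every row from employees (the left table); where dept_id has no match in departments, the department columns become NULL. Walk through each employee:
  - employee 1 (Helen): dept_id=2 -> matches HR
  - employee 2 (Dana): dept_id=3 -> matches Engineering
  - employee 3 (Julia): dept_id=4 -> matches Marketing
  - employee 4 (Jack): dept_id=2 -> matches HR
  - employee 5 (Wendy): dept_id=NULL, no match -> kept with NULL
All 5 rows appear; 1 has NULL department.

SQL:
SELECT a.name, b.name AS department
FROM employees a
LEFT JOIN departments b ON a.dept_id = b.id

Result:
name  | department 
------+------------
Helen | HR         
Dana  | Engineering
Julia | Marketing  
Jack  | HR         
Wendy | NULL       


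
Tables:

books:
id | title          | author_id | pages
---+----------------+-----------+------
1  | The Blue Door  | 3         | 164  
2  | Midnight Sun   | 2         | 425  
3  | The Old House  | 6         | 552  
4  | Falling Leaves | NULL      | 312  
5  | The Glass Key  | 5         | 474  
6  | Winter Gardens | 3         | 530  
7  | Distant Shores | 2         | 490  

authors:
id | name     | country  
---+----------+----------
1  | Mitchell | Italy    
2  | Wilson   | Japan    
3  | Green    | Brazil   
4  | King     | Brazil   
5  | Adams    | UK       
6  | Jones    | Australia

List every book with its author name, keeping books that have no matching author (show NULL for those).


LEFT JOIN keeps every row from books (the left table); where author_id has no match in authors, the author columns become NULL. Walk through each book:
  - book 1 (The Blue Door): author_id=3 -> matches Green
  - book 2 (Midnight Sun): author_id=2 -> matches Wilson
  - book 3 (The Old House): author_id=6 -> matches Jones
  - book 4 (Falling Leaves): author_id=NULL, no match -> kept with NULL
  - book 5 (The Glass Key): author_id=5 -> matches Adams
  - book 6 (Winter Gardens): author_id=3 -> matches Green
  - book 7 (Distant Shores): author_id=2 -> matches Wilson
All 7 rows appear; 1 has NULL author.

SQL:
SELECT a.title, b.name AS author
FROM books a
LEFT JOIN authors b ON a.author_id = b.id

Result:
title          | author
---------------+-------
The Blue Door  | Green 
Midnight Sun   | Wilson
The Old House  | Jones 
Falling Leaves | NULL  
The Glass Key  | Adams 
Winter Gardens | Green 
Distant Shores | Wilson


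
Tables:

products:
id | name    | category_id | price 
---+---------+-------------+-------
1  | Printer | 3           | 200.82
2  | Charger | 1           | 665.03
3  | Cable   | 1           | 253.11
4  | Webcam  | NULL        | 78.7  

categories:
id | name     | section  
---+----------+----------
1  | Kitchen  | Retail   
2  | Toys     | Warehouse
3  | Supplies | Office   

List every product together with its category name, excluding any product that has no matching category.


INNER JOIN keeps only products rows whose category_id matches an id in categories. Walk through each product:
  - product 1 (Printer): category_id=3 -> matches Supplies
  - product 2 (Charger): category_id=1 -> matches Kitchen
  - product 3 (Cable): category_id=1 -> matches Kitchen
  - product 4 (Webcam): category_id=NULL, no match -> dropped
So 1 of 4 rows is dropped.

SQL:
SELECT a.name, b.name AS category
FROM products a
INNER JOIN categories b ON a.category_id = b.id

Result:
name    | category
--------+---------
Printer | Supplies
Charger | Kitchen 
Cable   | Kitchen 


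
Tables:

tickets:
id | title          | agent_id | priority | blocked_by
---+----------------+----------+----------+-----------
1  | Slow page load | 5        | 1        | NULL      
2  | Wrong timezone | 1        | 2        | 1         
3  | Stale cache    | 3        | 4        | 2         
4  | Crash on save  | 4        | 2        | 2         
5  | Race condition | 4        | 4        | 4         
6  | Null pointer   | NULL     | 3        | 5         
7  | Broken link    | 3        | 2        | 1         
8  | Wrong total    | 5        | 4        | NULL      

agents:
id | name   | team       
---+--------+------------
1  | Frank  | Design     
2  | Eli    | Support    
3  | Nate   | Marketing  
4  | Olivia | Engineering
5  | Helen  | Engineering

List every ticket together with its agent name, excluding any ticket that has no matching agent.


INNER JOIN keeps only tickets rows whose agent_id matches an id in agents. Walk through each ticket:
  - ticket 1 (Slow page load): agent_id=5 -> matches Helen
  - ticket 2 (Wrong timezone): agent_id=1 -> matches Frank
  - ticket 3 (Stale cache): agent_id=3 -> matches Nate
  - ticket 4 (Crash on save): agent_id=4 -> matches Olivia
  - ticket 5 (Race condition): agent_id=4 -> matches Olivia
  - ticket 6 (Null pointer): agent_id=NULL, no match -> dropped
  - ticket 7 (Broken link): agent_id=3 -> matches Nate
  - ticket 8 (Wrong total): agent_id=5 -> matches Helen
So 1 of 8 rows is dropped.

SQL:
SELECT a.title, b.name AS agent
FROM tickets a
INNER JOIN agents b ON a.agent_id = b.id

Result:
title          | agent 
---------------+-------
Slow page load | Helen 
Wrong timezone | Frank 
Stale cache    | Nate  
Crash on save  | Olivia
Race condition | Olivia
Broken link    | Nate  
Wrong total    | Helen 


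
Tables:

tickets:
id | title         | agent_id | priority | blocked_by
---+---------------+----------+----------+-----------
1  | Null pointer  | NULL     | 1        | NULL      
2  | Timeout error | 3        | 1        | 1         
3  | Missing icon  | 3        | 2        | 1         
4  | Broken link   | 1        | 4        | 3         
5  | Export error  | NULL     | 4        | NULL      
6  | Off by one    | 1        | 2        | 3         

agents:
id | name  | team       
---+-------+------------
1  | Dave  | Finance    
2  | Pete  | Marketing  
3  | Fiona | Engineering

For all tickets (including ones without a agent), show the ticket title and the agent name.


LEFT JOIN keeps every row from tickets (the left table); where agent_id has no match in agents, the agent columns become NULL. Walk through each ticket:
  - ticket 1 (Null pointer): agent_id=NULL, no match -> kept with NULL
  - ticket 2 (Timeout error): agent_id=3 -> matches Fiona
  - ticket 3 (Missing icon): agent_id=3 -> matches Fiona
  - ticket 4 (Broken link): agent_id=1 -> matches Dave
  - ticket 5 (Export error): agent_id=NULL, no match -> kept with NULL
  - ticket 6 (Off by one): agent_id=1 -> matches Dave
All 6 rows appear; 2 have NULL agent.

SQL:
SELECT a.title, b.name AS agent
FROM tickets a
LEFT JOIN agents b ON a.agent_id = b.id

Result:
title         | agent
--------------+------
Null pointer  | NULL 
Timeout error | Fiona
Missing icon  | Fiona
Broken link   | Dave 
Export error  | NULL 
Off by one    | Dave 


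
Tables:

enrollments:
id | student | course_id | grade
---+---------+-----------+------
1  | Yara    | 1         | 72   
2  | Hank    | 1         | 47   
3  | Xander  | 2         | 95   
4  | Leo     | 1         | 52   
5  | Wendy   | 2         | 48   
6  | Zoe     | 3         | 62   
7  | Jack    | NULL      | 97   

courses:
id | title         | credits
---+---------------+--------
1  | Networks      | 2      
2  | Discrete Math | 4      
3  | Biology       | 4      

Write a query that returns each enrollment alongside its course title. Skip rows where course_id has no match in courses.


INNER JOIN keeps only enrollments rows whose course_id matches an id in courses. Walk through each enrollment:
  - enrollment 1 (Yara): course_id=1 -> matches Networks
  - enrollment 2 (Hank): course_id=1 -> matches Networks
  - enrollment 3 (Xander): course_id=2 -> matches Discrete Math
  - enrollment 4 (Leo): course_id=1 -> matches Networks
  - enrollment 5 (Wendy): course_id=2 -> matches Discrete Math
  - enrollment 6 (Zoe): course_id=3 -> matches Biology
  - enrollment 7 (Jack): course_id=NULL, no match -> dropped
So 1 of 7 rows is dropped.

SQL:
SELECT a.student, b.title AS course
FROM enrollments a
INNER JOIN courses b ON a.course_id = b.id

Result:
student | course       
--------+--------------
Yara    | Networks     
Hank    | Networks     
Xander  | Discrete Math
Leo     | Networks     
Wendy   | Discrete Math
Zoe     | Biology      


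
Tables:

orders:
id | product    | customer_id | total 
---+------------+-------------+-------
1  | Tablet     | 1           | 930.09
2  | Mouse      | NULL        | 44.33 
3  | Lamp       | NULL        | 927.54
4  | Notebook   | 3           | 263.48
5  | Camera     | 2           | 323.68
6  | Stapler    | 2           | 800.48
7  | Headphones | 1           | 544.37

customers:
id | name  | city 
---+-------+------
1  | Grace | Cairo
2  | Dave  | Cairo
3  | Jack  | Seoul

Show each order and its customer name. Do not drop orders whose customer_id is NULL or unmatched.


LEFT JOIN keeps every row from orders (the left table); where customer_id has no match in customers, the customer columns become NULL. Walk through each order:
  - order 1 (Tablet): customer_id=1 -> matches Grace
  - order 2 (Mouse): customer_id=NULL, no match -> kept with NULL
  - order 3 (Lamp): customer_id=NULL, no match -> kept with NULL
  - order 4 (Notebook): customer_id=3 -> matches Jack
  - order 5 (Camera): customer_id=2 -> matches Dave
  - order 6 (Stapler): customer_id=2 -> matches Dave
  - order 7 (Headphones): customer_id=1 -> matches Grace
All 7 rows appear; 2 have NULL customer.

SQL:
SELECT a.product, b.name AS customer
FROM orders a
LEFT JOIN customers b ON a.customer_id = b.id

Result:
product    | customer
-----------+---------
Tablet     | Grace   
Mouse      | NULL    
Lamp       | NULL    
Notebook   | Jack    
Camera     | Dave    
Stapler    | Dave    
Headphones | Grace   


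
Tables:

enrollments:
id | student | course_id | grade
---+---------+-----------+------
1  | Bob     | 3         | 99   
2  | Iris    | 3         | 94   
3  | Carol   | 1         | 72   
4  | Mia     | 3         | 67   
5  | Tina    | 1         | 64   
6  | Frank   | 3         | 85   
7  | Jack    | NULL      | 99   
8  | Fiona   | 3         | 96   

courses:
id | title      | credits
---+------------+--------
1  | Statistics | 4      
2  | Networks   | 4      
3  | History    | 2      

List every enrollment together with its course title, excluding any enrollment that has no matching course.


INNER JOIN keeps only enrollments rows whose course_id matches an id in courses. Walk through each enrollment:
  - enrollment 1 (Bob): course_id=3 -> matches History
  - enrollment 2 (Iris): course_id=3 -> matches History
  - enrollment 3 (Carol): course_id=1 -> matches Statistics
  - enrollment 4 (Mia): course_id=3 -> matches History
  - enrollment 5 (Tina): course_id=1 -> matches Statistics
  - enrollment 6 (Frank): course_id=3 -> matches History
  - enrollment 7 (Jack): course_id=NULL, no match -> dropped
  - enrollment 8 (Fiona): course_id=3 -> matches History
So 1 of 8 rows is dropped.

SQL:
SELECT a.student, b.title AS course
FROM enrollments a
INNER JOIN courses b ON a.course_id = b.id

Result:
student | course    
--------+-----------
Bob     | History   
Iris    | History   
Carol   | Statistics
Mia     | History   
Tina    | Statistics
Frank   | History   
Fiona   | History   


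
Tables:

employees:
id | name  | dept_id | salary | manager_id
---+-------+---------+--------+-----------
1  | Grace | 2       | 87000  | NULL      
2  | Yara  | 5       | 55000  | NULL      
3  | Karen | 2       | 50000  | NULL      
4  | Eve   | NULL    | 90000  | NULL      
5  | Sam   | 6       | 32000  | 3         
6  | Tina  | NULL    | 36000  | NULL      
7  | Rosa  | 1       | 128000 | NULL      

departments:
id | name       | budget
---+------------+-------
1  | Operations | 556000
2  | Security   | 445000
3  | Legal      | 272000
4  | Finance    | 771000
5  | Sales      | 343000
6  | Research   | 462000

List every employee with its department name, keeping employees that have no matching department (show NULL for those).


LEFT JOIN keeps every row from employees (the left table); where dept_id has no match in departments, the department columns become NULL. Walk through each employee:
  - employee 1 (Grace): dept_id=2 -> matches Security
  - employee 2 (Yara): dept_id=5 -> matches Sales
  - employee 3 (Karen): dept_id=2 -> matches Security
  - employee 4 (Eve): dept_id=NULL, no match -> kept with NULL
  - employee 5 (Sam): dept_id=6 -> matches Research
  - employee 6 (Tina): dept_id=NULL, no match -> kept with NULL
  - employee 7 (Rosa): dept_id=1 -> matches Operations
All 7 rows appear; 2 have NULL department.

SQL:
SELECT a.name, b.name AS department
FROM employees a
LEFT JOIN departments b ON a.dept_id = b.id

Result:
name  | department
------+-----------
Grace | Security  
Yara  | Sales     
Karen | Security  
Eve   | NULL      
Sam   | Research  
Tina  | NULL      
Rosa  | Operations


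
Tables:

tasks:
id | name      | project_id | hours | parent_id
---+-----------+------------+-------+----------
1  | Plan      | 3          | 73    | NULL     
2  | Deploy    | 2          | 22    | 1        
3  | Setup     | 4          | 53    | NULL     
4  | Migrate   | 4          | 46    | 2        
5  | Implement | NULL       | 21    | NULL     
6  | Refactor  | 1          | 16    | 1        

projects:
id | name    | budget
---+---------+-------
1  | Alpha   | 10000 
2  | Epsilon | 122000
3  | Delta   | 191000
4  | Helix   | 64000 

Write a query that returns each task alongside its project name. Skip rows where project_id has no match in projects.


INNER JOIN keeps only tasks rows whose project_id matches an id in projects. Walk through each task:
  - task 1 (Plan): project_id=3 -> matches Delta
  - task 2 (Deploy): project_id=2 -> matches Epsilon
  - task 3 (Setup): project_id=4 -> matches Helix
  - task 4 (Migrate): project_id=4 -> matches Helix
  - task 5 (Implement): project_id=NULL, no match -> dropped
  - task 6 (Refactor): project_id=1 -> matches Alpha
So 1 of 6 rows is dropped.

SQL:
SELECT a.name, b.name AS project
FROM tasks a
INNER JOIN projects b ON a.project_id = b.id

Result:
name     | project
---------+--------
Plan     | Delta  
Deploy   | Epsilon
Setup    | Helix  
Migrate  | Helix  
Refactor | Alpha  


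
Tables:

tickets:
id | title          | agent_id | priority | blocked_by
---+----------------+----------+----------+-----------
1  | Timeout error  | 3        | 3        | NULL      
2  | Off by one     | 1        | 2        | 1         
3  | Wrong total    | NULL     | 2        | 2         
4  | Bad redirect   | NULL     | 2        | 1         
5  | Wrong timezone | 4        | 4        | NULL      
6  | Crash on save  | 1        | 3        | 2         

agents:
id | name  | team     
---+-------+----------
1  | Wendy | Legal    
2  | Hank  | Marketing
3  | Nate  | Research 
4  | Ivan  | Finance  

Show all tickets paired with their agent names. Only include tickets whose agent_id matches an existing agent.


INNER JOIN keeps only tickets rows whose agent_id matches an id in agents. Walk through each ticket:
  - ticket 1 (Timeout error): agent_id=3 -> matches Nate
  - ticket 2 (Off by one): agent_id=1 -> matches Wendy
  - ticket 3 (Wrong total): agent_id=NULL, no match -> dropped
  - ticket 4 (Bad redirect): agent_id=NULL, no match -> dropped
  - ticket 5 (Wrong timezone): agent_id=4 -> matches Ivan
  - ticket 6 (Crash on save): agent_id=1 -> matches Wendy
So 2 of 6 rows are dropped.

SQL:
SELECT a.title, b.name AS agent
FROM tickets a
INNER JOIN agents b ON a.agent_id = b.id

Result:
title          | agent
---------------+------
Timeout error  | Nate 
Off by one     | Wendy
Wrong timezone | Ivan 
Crash on save  | Wendy


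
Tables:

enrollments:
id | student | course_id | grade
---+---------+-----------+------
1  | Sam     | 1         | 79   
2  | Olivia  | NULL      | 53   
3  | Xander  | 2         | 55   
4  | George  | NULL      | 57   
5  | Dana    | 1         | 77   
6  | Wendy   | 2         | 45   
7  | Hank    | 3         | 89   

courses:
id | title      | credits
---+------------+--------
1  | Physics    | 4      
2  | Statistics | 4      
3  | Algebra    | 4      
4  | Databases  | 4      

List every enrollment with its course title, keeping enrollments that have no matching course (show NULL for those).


LEFT JOIN keeps every row from enrollments (the left table); where course_id has no match in courses, the course columns become NULL. Walk through each enrollment:
  - enrollment 1 (Sam): course_id=1 -> matches Physics
  - enrollment 2 (Olivia): course_id=NULL, no match -> kept with NULL
  - enrollment 3 (Xander): course_id=2 -> matches Statistics
  - enrollment 4 (George): course_id=NULL, no match -> kept with NULL
  - enrollment 5 (Dana): course_id=1 -> matches Physics
  - enrollment 6 (Wendy): course_id=2 -> matches Statistics
  - enrollment 7 (Hank): course_id=3 -> matches Algebra
All 7 rows appear; 2 have NULL course.

SQL:
SELECT a.student, b.title AS course
FROM enrollments a
LEFT JOIN courses b ON a.course_id = b.id

Result:
student | course    
--------+-----------
Sam     | Physics   
Olivia  | NULL      
Xander  | Statistics
George  | NULL      
Dana    | Physics   
Wendy   | Statistics
Hank    | Algebra   


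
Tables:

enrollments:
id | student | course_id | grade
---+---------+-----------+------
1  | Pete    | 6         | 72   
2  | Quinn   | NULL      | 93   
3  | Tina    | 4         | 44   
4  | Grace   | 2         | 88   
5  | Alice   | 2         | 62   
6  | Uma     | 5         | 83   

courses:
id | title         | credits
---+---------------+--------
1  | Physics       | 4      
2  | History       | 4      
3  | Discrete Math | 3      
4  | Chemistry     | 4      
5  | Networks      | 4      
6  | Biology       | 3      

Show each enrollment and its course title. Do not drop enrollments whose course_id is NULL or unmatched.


LEFT JOIN keeps every row from enrollments (the left table); where course_id has no match in courses, the course columns become NULL. Walk through each enrollment:
  - enrollment 1 (Pete): course_id=6 -> matches Biology
  - enrollment 2 (Quinn): course_id=NULL, no match -> kept with NULL
  - enrollment 3 (Tina): course_id=4 -> matches Chemistry
  - enrollment 4 (Grace): course_id=2 -> matches History
  - enrollment 5 (Alice): course_id=2 -> matches History
  - enrollment 6 (Uma): course_id=5 -> matches Networks
All 6 rows appear; 1 has NULL course.

SQL:
SELECT a.student, b.title AS course
FROM enrollments a
LEFT JOIN courses b ON a.course_id = b.id

Result:
student | course   
--------+----------
Pete    | Biology  
Quinn   | NULL     
Tina    | Chemistry
Grace   | History  
Alice   | History  
Uma     | Networks 


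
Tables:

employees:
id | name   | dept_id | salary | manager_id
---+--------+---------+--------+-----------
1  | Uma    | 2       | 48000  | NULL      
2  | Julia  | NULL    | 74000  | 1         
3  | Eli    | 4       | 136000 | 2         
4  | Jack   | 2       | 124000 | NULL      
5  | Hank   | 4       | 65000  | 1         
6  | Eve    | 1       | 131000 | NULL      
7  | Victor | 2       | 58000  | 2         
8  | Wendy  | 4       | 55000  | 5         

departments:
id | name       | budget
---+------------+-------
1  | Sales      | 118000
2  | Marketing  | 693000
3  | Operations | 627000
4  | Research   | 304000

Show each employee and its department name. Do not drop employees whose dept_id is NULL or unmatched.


LEFT JOIN keeps every row from employees (the left table); where dept_id has no match in departments, the department columns become NULL. Walk through each employee:
  - employee 1 (Uma): dept_id=2 -> matches Marketing
  - employee 2 (Julia): dept_id=NULL, no match -> kept with NULL
  - employee 3 (Eli): dept_id=4 -> matches Research
  - employee 4 (Jack): dept_id=2 -> matches Marketing
  - employee 5 (Hank): dept_id=4 -> matches Research
  - employee 6 (Eve): dept_id=1 -> matches Sales
  - employee 7 (Victor): dept_id=2 -> matches Marketing
  - employee 8 (Wendy): dept_id=4 -> matches Research
All 8 rows appear; 1 has NULL department.

SQL:
SELECT a.name, b.name AS department
FROM employees a
LEFT JOIN departments b ON a.dept_id = b.id

Result:
name   | department
-------+-----------
Uma    | Marketing 
Julia  | NULL      
Eli    | Research  
Jack   | Marketing 
Hank   | Research  
Eve    | Sales     
Victor | Marketing 
Wendy  | Research  


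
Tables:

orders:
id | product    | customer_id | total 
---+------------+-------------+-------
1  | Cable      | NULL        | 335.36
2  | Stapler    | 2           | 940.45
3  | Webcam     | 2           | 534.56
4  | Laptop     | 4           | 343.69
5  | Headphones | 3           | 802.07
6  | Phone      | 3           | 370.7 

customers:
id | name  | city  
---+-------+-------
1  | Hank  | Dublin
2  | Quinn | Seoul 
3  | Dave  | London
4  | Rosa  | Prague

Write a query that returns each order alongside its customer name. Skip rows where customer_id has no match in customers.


INNER JOIN keeps only orders rows whose customer_id matches an id in customers. Walk through each order:
  - order 1 (Cable): customer_id=NULL, no match -> dropped
  - order 2 (Stapler): customer_id=2 -> matches Quinn
  - order 3 (Webcam): customer_id=2 -> matches Quinn
  - order 4 (Laptop): customer_id=4 -> matches Rosa
  - order 5 (Headphones): customer_id=3 -> matches Dave
  - order 6 (Phone): customer_id=3 -> matches Dave
So 1 of 6 rows is dropped.

SQL:
SELECT a.product, b.name AS customer
FROM orders a
INNER JOIN customers b ON a.customer_id = b.id

Result:
product    | customer
-----------+---------
Stapler    | Quinn   
Webcam     | Quinn   
Laptop     | Rosa    
Headphones | Dave    
Phone      | Dave    


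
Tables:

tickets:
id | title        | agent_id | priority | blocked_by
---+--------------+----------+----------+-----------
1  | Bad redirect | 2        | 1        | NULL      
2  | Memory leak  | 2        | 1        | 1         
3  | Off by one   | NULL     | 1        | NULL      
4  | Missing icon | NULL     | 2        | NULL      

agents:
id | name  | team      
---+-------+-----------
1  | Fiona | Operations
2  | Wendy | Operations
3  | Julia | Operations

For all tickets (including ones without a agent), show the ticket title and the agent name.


LEFT JOIN keeps every row from tickets (the left table); where agent_id has no match in agents, the agent columns become NULL. Walk through each ticket:
  - ticket 1 (Bad redirect): agent_id=2 -> matches Wendy
  - ticket 2 (Memory leak): agent_id=2 -> matches Wendy
  - ticket 3 (Off by one): agent_id=NULL, no match -> kept with NULL
  - ticket 4 (Missing icon): agent_id=NULL, no match -> kept with NULL
All 4 rows appear; 2 have NULL agent.

SQL:
SELECT a.title, b.name AS agent
FROM tickets a
LEFT JOIN agents b ON a.agent_id = b.id

Result:
title        | agent
-------------+------
Bad redirect | Wendy
Memory leak  | Wendy
Off by one   | NULL 
Missing icon | NULL 


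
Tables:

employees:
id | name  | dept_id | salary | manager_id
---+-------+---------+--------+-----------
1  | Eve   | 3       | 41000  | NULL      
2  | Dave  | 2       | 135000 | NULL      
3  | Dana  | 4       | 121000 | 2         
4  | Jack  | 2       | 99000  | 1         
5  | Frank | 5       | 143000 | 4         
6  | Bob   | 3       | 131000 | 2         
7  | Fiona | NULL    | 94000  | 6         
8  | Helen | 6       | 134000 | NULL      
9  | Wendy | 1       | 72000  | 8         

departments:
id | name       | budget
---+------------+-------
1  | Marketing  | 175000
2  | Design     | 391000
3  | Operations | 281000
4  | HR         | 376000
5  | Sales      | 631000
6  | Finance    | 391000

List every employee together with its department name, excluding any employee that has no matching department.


INNER JOIN keeps only employees rows whose dept_id matches an id in departments. Walk through each employee:
  - employee 1 (Eve): dept_id=3 -> matches Operations
  - employee 2 (Dave): dept_id=2 -> matches Design
  - employee 3 (Dana): dept_id=4 -> matches HR
  - employee 4 (Jack): dept_id=2 -> matches Design
  - employee 5 (Frank): dept_id=5 -> matches Sales
  - employee 6 (Bob): dept_id=3 -> matches Operations
  - employee 7 (Fiona): dept_id=NULL, no match -> dropped
  - employee 8 (Helen): dept_id=6 -> matches Finance
  - employee 9 (Wendy): dept_id=1 -> matches Marketing
So 1 of 9 rows is dropped.

SQL:
SELECT a.name, b.name AS department
FROM employees a
INNER JOIN departments b ON a.dept_id = b.id

Result:
name  | department
------+-----------
Eve   | Operations
Dave  | Design    
Dana  | HR        
Jack  | Design    
Frank | Sales     
Bob   | Operations
Helen | Finance   
Wendy | Marketing 


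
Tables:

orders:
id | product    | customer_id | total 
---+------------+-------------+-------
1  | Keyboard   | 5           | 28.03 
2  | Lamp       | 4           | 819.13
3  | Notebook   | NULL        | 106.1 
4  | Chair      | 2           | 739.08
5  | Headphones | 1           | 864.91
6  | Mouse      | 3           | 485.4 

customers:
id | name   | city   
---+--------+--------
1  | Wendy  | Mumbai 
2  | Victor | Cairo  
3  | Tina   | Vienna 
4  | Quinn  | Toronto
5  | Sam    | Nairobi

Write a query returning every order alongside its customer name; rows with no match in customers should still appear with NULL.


LEFT JOIN keeps every row from orders (the left table); where customer_id has no match in customers, the customer columns become NULL. Walk through each order:
  - order 1 (Keyboard): customer_id=5 -> matches Sam
  - order 2 (Lamp): customer_id=4 -> matches Quinn
  - order 3 (Notebook): customer_id=NULL, no match -> kept with NULL
  - order 4 (Chair): customer_id=2 -> matches Victor
  - order 5 (Headphones): customer_id=1 -> matches Wendy
  - order 6 (Mouse): customer_id=3 -> matches Tina
All 6 rows appear; 1 has NULL customer.

SQL:
SELECT a.product, b.name AS customer
FROM orders a
LEFT JOIN customers b ON a.customer_id = b.id

Result:
product    | customer
-----------+---------
Keyboard   | Sam     
Lamp       | Quinn   
Notebook   | NULL    
Chair      | Victor  
Headphones | Wendy   
Mouse      | Tina    


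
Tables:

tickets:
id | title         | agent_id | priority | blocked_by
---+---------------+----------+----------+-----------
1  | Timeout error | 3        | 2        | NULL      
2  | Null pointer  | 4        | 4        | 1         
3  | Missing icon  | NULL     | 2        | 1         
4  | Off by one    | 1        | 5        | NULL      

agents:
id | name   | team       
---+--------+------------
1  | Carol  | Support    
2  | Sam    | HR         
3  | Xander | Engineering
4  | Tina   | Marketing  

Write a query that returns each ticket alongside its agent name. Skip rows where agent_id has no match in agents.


INNER JOIN keeps only tickets rows whose agent_id matches an id in agents. Walk through each ticket:
  - ticket 1 (Timeout error): agent_id=3 -> matches Xander
  - ticket 2 (Null pointer): agent_id=4 -> matches Tina
  - ticket 3 (Missing icon): agent_id=NULL, no match -> dropped
  - ticket 4 (Off by one): agent_id=1 -> matches Carol
So 1 of 4 rows is dropped.

SQL:
SELECT a.title, b.name AS agent
FROM tickets a
INNER JOIN agents b ON a.agent_id = b.id

Result:
title         | agent 
--------------+-------
Timeout error | Xander
Null pointer  | Tina  
Off by one    | Carol 


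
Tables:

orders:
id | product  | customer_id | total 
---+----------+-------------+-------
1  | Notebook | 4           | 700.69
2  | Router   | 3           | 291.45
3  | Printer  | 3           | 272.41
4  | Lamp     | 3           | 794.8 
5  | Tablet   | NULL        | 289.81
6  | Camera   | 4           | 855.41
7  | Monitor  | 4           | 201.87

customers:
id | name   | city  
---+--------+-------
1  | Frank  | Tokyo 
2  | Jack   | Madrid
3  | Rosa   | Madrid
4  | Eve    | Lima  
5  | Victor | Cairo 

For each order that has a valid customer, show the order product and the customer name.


INNER JOIN keeps only orders rows whose customer_id matches an id in customers. Walk through each order:
  - order 1 (Notebook): customer_id=4 -> matches Eve
  - order 2 (Router): customer_id=3 -> matches Rosa
  - order 3 (Printer): customer_id=3 -> matches Rosa
  - order 4 (Lamp): customer_id=3 -> matches Rosa
  - order 5 (Tablet): customer_id=NULL, no match -> dropped
  - order 6 (Camera): customer_id=4 -> matches Eve
  - order 7 (Monitor): customer_id=4 -> matches Eve
So 1 of 7 rows is dropped.

SQL:
SELECT a.product, b.name AS customer
FROM orders a
INNER JOIN customers b ON a.customer_id = b.id

Result:
product  | customer
---------+---------
Notebook | Eve     
Router   | Rosa    
Printer  | Rosa    
Lamp     | Rosa    
Camera   | Eve     
Monitor  | Eve     


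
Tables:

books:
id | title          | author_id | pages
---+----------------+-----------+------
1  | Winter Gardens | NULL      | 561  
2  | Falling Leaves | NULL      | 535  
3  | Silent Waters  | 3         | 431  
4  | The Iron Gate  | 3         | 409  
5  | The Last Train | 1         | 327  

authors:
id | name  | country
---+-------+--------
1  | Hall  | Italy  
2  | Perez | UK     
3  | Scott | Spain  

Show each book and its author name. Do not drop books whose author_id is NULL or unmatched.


LEFT JOIN keeps every row from books (the left table); where author_id has no match in authors, the author columns become NULL. Walk through each book:
  - book 1 (Winter Gardens): author_id=NULL, no match -> kept with NULL
  - book 2 (Falling Leaves): author_id=NULL, no match -> kept with NULL
  - book 3 (Silent Waters): author_id=3 -> matches Scott
  - book 4 (The Iron Gate): author_id=3 -> matches Scott
  - book 5 (The Last Train): author_id=1 -> matches Hall
All 5 rows appear; 2 have NULL author.

SQL:
SELECT a.title, b.name AS author
FROM books a
LEFT JOIN authors b ON a.author_id = b.id

Result:
title          | author
---------------+-------
Winter Gardens | NULL  
Falling Leaves | NULL  
Silent Waters  | Scott 
The Iron Gate  | Scott 
The Last Train | Hall  


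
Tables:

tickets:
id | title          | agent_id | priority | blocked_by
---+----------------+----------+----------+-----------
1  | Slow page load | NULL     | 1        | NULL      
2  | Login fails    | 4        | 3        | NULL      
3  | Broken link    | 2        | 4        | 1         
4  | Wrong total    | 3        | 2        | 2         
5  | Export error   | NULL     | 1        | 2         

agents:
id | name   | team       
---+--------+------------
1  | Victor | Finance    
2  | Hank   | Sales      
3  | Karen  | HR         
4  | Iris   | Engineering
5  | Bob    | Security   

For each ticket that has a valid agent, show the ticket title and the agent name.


INNER JOIN keeps only tickets rows whose agent_id matches an id in agents. Walk through each ticket:
  - ticket 1 (Slow page load): agent_id=NULL, no match -> dropped
  - ticket 2 (Login fails): agent_id=4 -> matches Iris
  - ticket 3 (Broken link): agent_id=2 -> matches Hank
  - ticket 4 (Wrong total): agent_id=3 -> matches Karen
  - ticket 5 (Export error): agent_id=NULL, no match -> dropped
So 2 of 5 rows are dropped.

SQL:
SELECT a.title, b.name AS agent
FROM tickets a
INNER JOIN agents b ON a.agent_id = b.id

Result:
title       | agent
------------+------
Login fails | Iris 
Broken link | Hank 
Wrong total | Karen


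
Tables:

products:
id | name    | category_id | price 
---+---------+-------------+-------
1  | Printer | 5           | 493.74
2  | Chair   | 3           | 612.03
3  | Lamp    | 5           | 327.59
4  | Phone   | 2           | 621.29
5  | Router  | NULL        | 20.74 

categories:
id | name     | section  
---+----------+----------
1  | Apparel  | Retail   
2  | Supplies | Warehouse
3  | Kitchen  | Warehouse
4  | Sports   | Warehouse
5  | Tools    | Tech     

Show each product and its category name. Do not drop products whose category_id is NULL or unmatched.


LEFT JOIN keeps every row from products (the left table); where category_id has no match in categories, the category columns become NULL. Walk through each product:
  - product 1 (Printer): category_id=5 -> matches Tools
  - product 2 (Chair): category_id=3 -> matches Kitchen
  - product 3 (Lamp): category_id=5 -> matches Tools
  - product 4 (Phone): category_id=2 -> matches Supplies
  - product 5 (Router): category_id=NULL, no match -> kept with NULL
All 5 rows appear; 1 has NULL category.

SQL:
SELECT a.name, b.name AS category
FROM products a
LEFT JOIN categories b ON a.category_id = b.id

Result:
name    | category
--------+---------
Printer | Tools   
Chair   | Kitchen 
Lamp    | Tools   
Phone   | Supplies
Router  | NULL    


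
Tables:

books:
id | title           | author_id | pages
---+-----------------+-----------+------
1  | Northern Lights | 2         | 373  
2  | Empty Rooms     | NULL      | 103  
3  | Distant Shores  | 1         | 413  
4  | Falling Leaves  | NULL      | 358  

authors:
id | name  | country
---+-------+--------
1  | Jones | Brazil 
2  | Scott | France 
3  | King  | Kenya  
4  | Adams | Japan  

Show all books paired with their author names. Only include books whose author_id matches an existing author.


INNER JOIN keeps only books rows whose author_id matches an id in authors. Walk through each book:
  - book 1 (Northern Lights): author_id=2 -> matches Scott
  - book 2 (Empty Rooms): author_id=NULL, no match -> dropped
  - book 3 (Distant Shores): author_id=1 -> matches Jones
  - book 4 (Falling Leaves): author_id=NULL, no match -> dropped
So 2 of 4 rows are dropped.

SQL:
SELECT a.title, b.name AS author
FROM books a
INNER JOIN authors b ON a.author_id = b.id

Result:
title           | author
----------------+-------
Northern Lights | Scott 
Distant Shores  | Jones 
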